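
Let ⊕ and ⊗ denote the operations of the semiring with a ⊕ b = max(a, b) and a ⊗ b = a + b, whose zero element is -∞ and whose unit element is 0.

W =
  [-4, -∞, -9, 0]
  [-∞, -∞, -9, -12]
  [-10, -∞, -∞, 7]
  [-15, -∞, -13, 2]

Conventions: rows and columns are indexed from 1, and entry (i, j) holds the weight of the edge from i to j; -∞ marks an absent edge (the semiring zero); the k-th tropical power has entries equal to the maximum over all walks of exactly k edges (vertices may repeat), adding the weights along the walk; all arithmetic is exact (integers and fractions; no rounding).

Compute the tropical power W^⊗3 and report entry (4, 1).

W^⊗2:
  [-8, -∞, -13, 2]
  [-19, -∞, -25, -2]
  [-8, -∞, -6, 9]
  [-13, -∞, -11, 4]
W^⊗3:
  [-12, -∞, -11, 4]
  [-17, -∞, -15, 0]
  [-6, -∞, -4, 11]
  [-11, -∞, -9, 6]
Key observation: the optimum is the walk 4->4->4->1, with weight 2 + 2 + (-15) = -11.
Optimal value attained by: walk 4->4->4->1.
Answer: (W^⊗3)[4][1] = -11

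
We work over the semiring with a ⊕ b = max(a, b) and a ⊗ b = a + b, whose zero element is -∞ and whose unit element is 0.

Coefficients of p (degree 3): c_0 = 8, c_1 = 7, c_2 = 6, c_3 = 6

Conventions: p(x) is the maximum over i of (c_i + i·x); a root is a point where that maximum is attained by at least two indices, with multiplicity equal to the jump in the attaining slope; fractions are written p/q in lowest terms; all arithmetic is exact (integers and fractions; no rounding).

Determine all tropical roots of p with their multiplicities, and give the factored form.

hull edge (i=0, c=8) to (i=3, c=6): slope -2/3, span 3
Factored form: p(x) = 6 ⊗ (x ⊕ 2/3) ⊗ (x ⊕ 2/3) ⊗ (x ⊕ 2/3)
Answer: roots = 2/3 (mult 3)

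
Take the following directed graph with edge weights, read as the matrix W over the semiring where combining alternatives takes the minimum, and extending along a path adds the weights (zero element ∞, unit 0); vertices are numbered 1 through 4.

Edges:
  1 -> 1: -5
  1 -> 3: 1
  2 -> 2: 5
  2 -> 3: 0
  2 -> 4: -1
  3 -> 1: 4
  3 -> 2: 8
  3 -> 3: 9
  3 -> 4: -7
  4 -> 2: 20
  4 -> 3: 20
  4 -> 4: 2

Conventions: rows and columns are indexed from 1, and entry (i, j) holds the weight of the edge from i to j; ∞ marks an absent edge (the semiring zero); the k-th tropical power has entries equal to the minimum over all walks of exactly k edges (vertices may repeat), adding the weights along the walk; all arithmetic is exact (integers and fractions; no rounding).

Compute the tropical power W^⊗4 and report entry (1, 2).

W^⊗2:
  [-10, 9, -4, -6]
  [4, 8, 5, -7]
  [-1, 13, 5, -5]
  [24, 22, 20, 4]
W^⊗3:
  [-15, 4, -9, -11]
  [-1, 13, 5, -5]
  [-6, 13, 0, -3]
  [19, 24, 22, 6]
W^⊗4:
  [-20, -1, -14, -16]
  [-6, 13, 0, -3]
  [-11, 8, -5, -7]
  [14, 26, 20, 8]
Key observation: the optimum is the walk 1->1->1->3->2, with weight (-5) + (-5) + 1 + 8 = -1.
Optimal value attained by: walk 1->1->1->3->2.
Answer: (W^⊗4)[1][2] = -1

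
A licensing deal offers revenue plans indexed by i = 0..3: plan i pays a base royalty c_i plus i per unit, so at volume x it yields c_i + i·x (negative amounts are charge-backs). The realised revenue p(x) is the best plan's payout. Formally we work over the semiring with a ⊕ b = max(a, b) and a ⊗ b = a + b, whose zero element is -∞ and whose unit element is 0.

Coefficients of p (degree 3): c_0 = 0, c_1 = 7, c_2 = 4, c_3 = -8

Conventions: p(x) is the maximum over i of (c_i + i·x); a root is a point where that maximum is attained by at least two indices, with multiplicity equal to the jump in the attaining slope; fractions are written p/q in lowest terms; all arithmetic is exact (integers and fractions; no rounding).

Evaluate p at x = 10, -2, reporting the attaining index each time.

p(10) = max(0+0·10=0, 7+1·10=17, 4+2·10=24, -8+3·10=22) = 24 (attained by i=2)
p(-2) = max(0+0·(-2)=0, 7+1·(-2)=5, 4+2·(-2)=0, -8+3·(-2)=-14) = 5 (attained by i=1)
Answer: p(10) = 24; p(-2) = 5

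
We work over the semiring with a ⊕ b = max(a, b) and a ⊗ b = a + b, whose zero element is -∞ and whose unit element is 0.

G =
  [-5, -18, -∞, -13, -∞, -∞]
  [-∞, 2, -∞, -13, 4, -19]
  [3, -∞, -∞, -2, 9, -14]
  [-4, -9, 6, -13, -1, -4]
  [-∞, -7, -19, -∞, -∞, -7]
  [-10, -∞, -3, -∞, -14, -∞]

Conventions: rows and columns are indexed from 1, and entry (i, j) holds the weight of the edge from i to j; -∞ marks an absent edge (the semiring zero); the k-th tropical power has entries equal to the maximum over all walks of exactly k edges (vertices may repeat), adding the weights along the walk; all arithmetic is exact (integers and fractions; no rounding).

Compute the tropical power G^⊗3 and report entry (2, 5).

G^⊗2:
  [-10, -16, -7, -18, -14, -17]
  [-17, 4, -7, -11, 6, -3]
  [-2, 2, 4, -10, -3, 2]
  [9, -7, -7, 4, 15, -8]
  [-16, -5, -10, -20, -3, -26]
  [0, -21, -33, -5, 6, -17]
G^⊗3:
  [-4, -14, -12, -9, 2, -21]
  [-4, 6, -5, -9, 8, -1]
  [7, 4, -1, 2, 13, -10]
  [4, 8, 10, -4, 3, 8]
  [-7, -3, -14, -12, -1, -10]
  [-5, -1, 1, -13, -6, -1]
Key observation: the optimum is the walk 2->2->2->5, with weight 2 + 2 + 4 = 8.
Optimal value attained by: walk 2->2->2->5.
Answer: (G^⊗3)[2][5] = 8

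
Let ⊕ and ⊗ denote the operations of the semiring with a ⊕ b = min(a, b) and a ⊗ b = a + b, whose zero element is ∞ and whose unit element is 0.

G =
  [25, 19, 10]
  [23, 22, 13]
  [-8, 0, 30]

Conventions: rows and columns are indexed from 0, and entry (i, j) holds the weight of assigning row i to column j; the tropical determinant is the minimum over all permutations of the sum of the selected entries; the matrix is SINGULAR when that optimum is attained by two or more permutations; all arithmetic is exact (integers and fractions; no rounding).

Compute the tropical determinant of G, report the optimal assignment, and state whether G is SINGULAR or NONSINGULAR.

σ = (0, 1, 2): 25 + 22 + 30 = 77
σ = (0, 2, 1): 25 + 13 + 0 = 38
σ = (1, 0, 2): 19 + 23 + 30 = 72
σ = (1, 2, 0): 19 + 13 + (-8) = 24
σ = (2, 0, 1): 10 + 23 + 0 = 33
σ = (2, 1, 0): 10 + 22 + (-8) = 24
Optimal value attained by: σ = (1, 2, 0).
Answer: det⊕(G) = 24; verdict: SINGULAR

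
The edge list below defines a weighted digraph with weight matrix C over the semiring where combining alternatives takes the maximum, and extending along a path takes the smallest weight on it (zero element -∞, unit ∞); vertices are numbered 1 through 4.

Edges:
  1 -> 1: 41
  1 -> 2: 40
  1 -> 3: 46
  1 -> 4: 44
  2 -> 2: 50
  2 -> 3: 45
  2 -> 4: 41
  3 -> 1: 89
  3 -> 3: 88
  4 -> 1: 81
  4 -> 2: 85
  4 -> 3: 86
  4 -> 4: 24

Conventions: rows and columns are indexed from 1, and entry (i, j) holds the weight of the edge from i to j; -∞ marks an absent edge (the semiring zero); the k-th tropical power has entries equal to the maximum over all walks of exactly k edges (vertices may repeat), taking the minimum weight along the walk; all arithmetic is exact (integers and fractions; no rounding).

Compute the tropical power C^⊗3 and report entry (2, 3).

C^⊗2:
  [46, 44, 46, 41]
  [45, 50, 45, 41]
  [88, 40, 88, 44]
  [86, 50, 86, 44]
C^⊗3:
  [46, 44, 46, 44]
  [45, 50, 45, 44]
  [88, 44, 88, 44]
  [86, 50, 86, 44]
Key observation: the optimum is the walk 2->2->2->3, with weight 50 min 50 min 45 = 45.
Optimal value attained by: walk 2->2->2->3.
Answer: (C^⊗3)[2][3] = 45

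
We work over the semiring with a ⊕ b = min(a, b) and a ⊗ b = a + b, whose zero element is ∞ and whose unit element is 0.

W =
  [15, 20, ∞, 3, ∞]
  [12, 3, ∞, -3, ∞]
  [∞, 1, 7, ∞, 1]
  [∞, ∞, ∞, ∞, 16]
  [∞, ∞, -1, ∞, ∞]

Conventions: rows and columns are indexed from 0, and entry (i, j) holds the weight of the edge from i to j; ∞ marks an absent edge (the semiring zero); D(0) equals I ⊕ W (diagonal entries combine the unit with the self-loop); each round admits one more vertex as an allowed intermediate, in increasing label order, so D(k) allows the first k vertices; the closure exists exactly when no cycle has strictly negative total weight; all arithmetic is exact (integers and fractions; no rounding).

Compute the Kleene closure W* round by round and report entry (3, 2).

D(0):
  [0, 20, ∞, 3, ∞]
  [12, 0, ∞, -3, ∞]
  [∞, 1, 0, ∞, 1]
  [∞, ∞, ∞, 0, 16]
  [∞, ∞, -1, ∞, 0]
D(1):
  [0, 20, ∞, 3, ∞]
  [12, 0, ∞, -3, ∞]
  [∞, 1, 0, ∞, 1]
  [∞, ∞, ∞, 0, 16]
  [∞, ∞, -1, ∞, 0]
D(2):
  [0, 20, ∞, 3, ∞]
  [12, 0, ∞, -3, ∞]
  [13, 1, 0, -2, 1]
  [∞, ∞, ∞, 0, 16]
  [∞, ∞, -1, ∞, 0]
D(3):
  [0, 20, ∞, 3, ∞]
  [12, 0, ∞, -3, ∞]
  [13, 1, 0, -2, 1]
  [∞, ∞, ∞, 0, 16]
  [12, 0, -1, -3, 0]
D(4):
  [0, 20, ∞, 3, 19]
  [12, 0, ∞, -3, 13]
  [13, 1, 0, -2, 1]
  [∞, ∞, ∞, 0, 16]
  [12, 0, -1, -3, 0]
D(5):
  [0, 19, 18, 3, 19]
  [12, 0, 12, -3, 13]
  [13, 1, 0, -2, 1]
  [28, 16, 15, 0, 16]
  [12, 0, -1, -3, 0]
Answer: W*[3][2] = 15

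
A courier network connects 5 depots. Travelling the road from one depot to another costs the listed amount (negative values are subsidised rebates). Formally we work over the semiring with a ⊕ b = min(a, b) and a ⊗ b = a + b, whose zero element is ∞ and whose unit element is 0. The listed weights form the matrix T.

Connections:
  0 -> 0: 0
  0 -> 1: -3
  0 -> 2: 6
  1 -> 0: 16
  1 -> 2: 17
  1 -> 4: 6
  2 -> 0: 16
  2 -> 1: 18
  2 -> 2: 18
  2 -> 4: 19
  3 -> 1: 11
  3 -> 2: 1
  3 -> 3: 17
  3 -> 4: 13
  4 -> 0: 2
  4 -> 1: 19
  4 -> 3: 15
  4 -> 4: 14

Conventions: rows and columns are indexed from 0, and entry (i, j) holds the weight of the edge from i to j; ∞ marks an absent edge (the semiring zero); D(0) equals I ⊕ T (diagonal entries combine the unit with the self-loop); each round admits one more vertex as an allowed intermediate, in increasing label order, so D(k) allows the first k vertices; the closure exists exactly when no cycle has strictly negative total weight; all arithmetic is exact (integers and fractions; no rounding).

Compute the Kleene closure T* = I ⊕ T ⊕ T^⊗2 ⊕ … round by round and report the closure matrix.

D(0):
  [0, -3, 6, ∞, ∞]
  [16, 0, 17, ∞, 6]
  [16, 18, 0, ∞, 19]
  [∞, 11, 1, 0, 13]
  [2, 19, ∞, 15, 0]
D(1):
  [0, -3, 6, ∞, ∞]
  [16, 0, 17, ∞, 6]
  [16, 13, 0, ∞, 19]
  [∞, 11, 1, 0, 13]
  [2, -1, 8, 15, 0]
D(2):
  [0, -3, 6, ∞, 3]
  [16, 0, 17, ∞, 6]
  [16, 13, 0, ∞, 19]
  [27, 11, 1, 0, 13]
  [2, -1, 8, 15, 0]
D(3):
  [0, -3, 6, ∞, 3]
  [16, 0, 17, ∞, 6]
  [16, 13, 0, ∞, 19]
  [17, 11, 1, 0, 13]
  [2, -1, 8, 15, 0]
D(4):
  [0, -3, 6, ∞, 3]
  [16, 0, 17, ∞, 6]
  [16, 13, 0, ∞, 19]
  [17, 11, 1, 0, 13]
  [2, -1, 8, 15, 0]
D(5):
  [0, -3, 6, 18, 3]
  [8, 0, 14, 21, 6]
  [16, 13, 0, 34, 19]
  [15, 11, 1, 0, 13]
  [2, -1, 8, 15, 0]
Answer: T* = [[0, -3, 6, 18, 3], [8, 0, 14, 21, 6], [16, 13, 0, 34, 19], [15, 11, 1, 0, 13], [2, -1, 8, 15, 0]]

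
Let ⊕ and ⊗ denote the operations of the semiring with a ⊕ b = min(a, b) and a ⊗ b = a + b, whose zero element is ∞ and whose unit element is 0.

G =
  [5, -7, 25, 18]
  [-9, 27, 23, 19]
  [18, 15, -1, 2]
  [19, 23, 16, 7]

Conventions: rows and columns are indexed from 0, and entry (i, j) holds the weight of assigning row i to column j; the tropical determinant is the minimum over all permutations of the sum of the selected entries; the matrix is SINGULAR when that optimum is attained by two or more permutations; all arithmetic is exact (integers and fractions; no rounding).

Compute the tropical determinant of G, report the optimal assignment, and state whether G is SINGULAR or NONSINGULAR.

σ = (0, 1, 2, 3): 5 + 27 + (-1) + 7 = 38
σ = (0, 1, 3, 2): 5 + 27 + 2 + 16 = 50
σ = (0, 2, 1, 3): 5 + 23 + 15 + 7 = 50
σ = (0, 2, 3, 1): 5 + 23 + 2 + 23 = 53
σ = (0, 3, 1, 2): 5 + 19 + 15 + 16 = 55
σ = (0, 3, 2, 1): 5 + 19 + (-1) + 23 = 46
σ = (1, 0, 2, 3): (-7) + (-9) + (-1) + 7 = -10
σ = (1, 0, 3, 2): (-7) + (-9) + 2 + 16 = 2
σ = (1, 2, 0, 3): (-7) + 23 + 18 + 7 = 41
σ = (1, 2, 3, 0): (-7) + 23 + 2 + 19 = 37
σ = (1, 3, 0, 2): (-7) + 19 + 18 + 16 = 46
σ = (1, 3, 2, 0): (-7) + 19 + (-1) + 19 = 30
σ = (2, 0, 1, 3): 25 + (-9) + 15 + 7 = 38
σ = (2, 0, 3, 1): 25 + (-9) + 2 + 23 = 41
σ = (2, 1, 0, 3): 25 + 27 + 18 + 7 = 77
σ = (2, 1, 3, 0): 25 + 27 + 2 + 19 = 73
σ = (2, 3, 0, 1): 25 + 19 + 18 + 23 = 85
σ = (2, 3, 1, 0): 25 + 19 + 15 + 19 = 78
σ = (3, 0, 1, 2): 18 + (-9) + 15 + 16 = 40
σ = (3, 0, 2, 1): 18 + (-9) + (-1) + 23 = 31
σ = (3, 1, 0, 2): 18 + 27 + 18 + 16 = 79
σ = (3, 1, 2, 0): 18 + 27 + (-1) + 19 = 63
σ = (3, 2, 0, 1): 18 + 23 + 18 + 23 = 82
σ = (3, 2, 1, 0): 18 + 23 + 15 + 19 = 75
Optimal value attained by: σ = (1, 0, 2, 3).
Answer: det⊕(G) = -10; verdict: NONSINGULAR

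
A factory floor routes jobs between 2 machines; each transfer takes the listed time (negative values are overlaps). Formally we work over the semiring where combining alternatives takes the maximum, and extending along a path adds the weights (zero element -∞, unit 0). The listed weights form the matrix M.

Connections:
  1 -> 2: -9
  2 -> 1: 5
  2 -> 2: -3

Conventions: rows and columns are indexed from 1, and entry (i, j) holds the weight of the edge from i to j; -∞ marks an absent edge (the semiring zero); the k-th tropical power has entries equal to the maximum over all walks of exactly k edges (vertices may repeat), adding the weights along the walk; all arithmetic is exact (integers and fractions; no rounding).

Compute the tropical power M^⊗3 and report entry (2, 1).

M^⊗2:
  [-4, -12]
  [2, -4]
M^⊗3:
  [-7, -13]
  [1, -7]
Key observation: the optimum is the walk 2->1->2->1, with weight 5 + (-9) + 5 = 1.
Optimal value attained by: walk 2->1->2->1.
Answer: (M^⊗3)[2][1] = 1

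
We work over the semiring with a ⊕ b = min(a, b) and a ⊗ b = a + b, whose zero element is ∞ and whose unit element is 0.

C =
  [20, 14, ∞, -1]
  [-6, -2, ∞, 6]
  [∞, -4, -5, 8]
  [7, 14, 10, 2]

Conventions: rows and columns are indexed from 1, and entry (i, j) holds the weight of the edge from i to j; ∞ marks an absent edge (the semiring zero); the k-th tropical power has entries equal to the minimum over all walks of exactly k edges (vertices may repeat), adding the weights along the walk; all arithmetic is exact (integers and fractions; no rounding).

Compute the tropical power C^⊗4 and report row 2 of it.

C^⊗2:
  [6, 12, 9, 1]
  [-8, -4, 16, -7]
  [-10, -9, -10, 2]
  [8, 6, 5, 4]
C^⊗3:
  [6, 5, 4, 3]
  [-10, -6, 3, -9]
  [-15, -14, -15, -11]
  [0, 1, 0, 6]
C^⊗4:
  [-1, 0, -1, 5]
  [-12, -8, -2, -11]
  [-20, -19, -20, -16]
  [-5, -4, -5, -1]
Answer: row 2 of C^⊗4 = [-12, -8, -2, -11]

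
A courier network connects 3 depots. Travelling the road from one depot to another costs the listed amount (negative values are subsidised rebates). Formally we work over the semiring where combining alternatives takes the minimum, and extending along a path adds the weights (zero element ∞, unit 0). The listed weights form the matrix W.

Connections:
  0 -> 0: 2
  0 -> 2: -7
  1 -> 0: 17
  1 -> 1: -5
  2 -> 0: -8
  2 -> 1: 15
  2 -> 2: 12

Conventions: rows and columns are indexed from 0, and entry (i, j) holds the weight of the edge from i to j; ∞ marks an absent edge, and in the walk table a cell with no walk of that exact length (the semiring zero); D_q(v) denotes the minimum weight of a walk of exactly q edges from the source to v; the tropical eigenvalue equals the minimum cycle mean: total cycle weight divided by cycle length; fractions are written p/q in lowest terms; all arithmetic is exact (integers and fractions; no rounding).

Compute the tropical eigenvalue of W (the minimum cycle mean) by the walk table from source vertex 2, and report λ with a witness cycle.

q=0: [∞, ∞, 0]
q=1: [-8, 15, 12]
q=2: [-6, 10, -15]
q=3: [-23, 0, -13]
Optimal cycle mean attained by: cycle 0->2->0, total (-7) + (-8), length 2.
Answer: λ = -15/2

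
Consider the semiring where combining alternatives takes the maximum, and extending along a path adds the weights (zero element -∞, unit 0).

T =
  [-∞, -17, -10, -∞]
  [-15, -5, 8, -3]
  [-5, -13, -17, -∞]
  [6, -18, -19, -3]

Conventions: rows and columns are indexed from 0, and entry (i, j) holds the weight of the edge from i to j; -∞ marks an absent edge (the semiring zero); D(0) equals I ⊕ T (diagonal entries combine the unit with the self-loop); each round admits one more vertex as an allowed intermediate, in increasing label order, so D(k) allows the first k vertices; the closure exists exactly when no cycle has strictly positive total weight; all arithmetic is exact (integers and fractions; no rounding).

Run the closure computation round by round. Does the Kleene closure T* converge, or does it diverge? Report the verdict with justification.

D(0):
  [0, -17, -10, -∞]
  [-15, 0, 8, -3]
  [-5, -13, 0, -∞]
  [6, -18, -19, 0]
D(1):
  [0, -17, -10, -∞]
  [-15, 0, 8, -3]
  [-5, -13, 0, -∞]
  [6, -11, -4, 0]
D(2):
  [0, -17, -9, -20]
  [-15, 0, 8, -3]
  [-5, -13, 0, -16]
  [6, -11, -3, 0]
D(3):
  [0, -17, -9, -20]
  [3, 0, 8, -3]
  [-5, -13, 0, -16]
  [6, -11, -3, 0]
D(4):
  [0, -17, -9, -20]
  [3, 0, 8, -3]
  [-5, -13, 0, -16]
  [6, -11, -3, 0]
Key observation: every diagonal entry stays at the unit through all rounds, so no improving cycle exists.
Answer: CONVERGES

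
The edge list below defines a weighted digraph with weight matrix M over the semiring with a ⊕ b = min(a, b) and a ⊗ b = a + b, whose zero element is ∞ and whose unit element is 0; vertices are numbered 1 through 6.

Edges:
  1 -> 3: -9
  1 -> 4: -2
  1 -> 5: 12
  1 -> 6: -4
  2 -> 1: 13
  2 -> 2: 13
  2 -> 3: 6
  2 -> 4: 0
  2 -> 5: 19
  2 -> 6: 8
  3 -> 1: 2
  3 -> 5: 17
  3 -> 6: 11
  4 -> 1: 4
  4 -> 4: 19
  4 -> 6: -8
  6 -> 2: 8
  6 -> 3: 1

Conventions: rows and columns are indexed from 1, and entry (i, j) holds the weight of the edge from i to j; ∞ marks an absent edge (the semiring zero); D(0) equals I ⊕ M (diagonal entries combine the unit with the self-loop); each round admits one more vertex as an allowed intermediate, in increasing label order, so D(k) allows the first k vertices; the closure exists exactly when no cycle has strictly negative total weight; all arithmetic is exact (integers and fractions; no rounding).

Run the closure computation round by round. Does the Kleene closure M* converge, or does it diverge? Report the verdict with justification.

D(0):
  [0, ∞, -9, -2, 12, -4]
  [13, 0, 6, 0, 19, 8]
  [2, ∞, 0, ∞, 17, 11]
  [4, ∞, ∞, 0, ∞, -8]
  [∞, ∞, ∞, ∞, 0, ∞]
  [∞, 8, 1, ∞, ∞, 0]
Detection: at round 1, diagonal entry (3, 3) turns strictly negative.
Key observation: the cycle 3->1->3 has total weight 2 + (-9), which is strictly negative.
Answer: DIVERGES — negative cycle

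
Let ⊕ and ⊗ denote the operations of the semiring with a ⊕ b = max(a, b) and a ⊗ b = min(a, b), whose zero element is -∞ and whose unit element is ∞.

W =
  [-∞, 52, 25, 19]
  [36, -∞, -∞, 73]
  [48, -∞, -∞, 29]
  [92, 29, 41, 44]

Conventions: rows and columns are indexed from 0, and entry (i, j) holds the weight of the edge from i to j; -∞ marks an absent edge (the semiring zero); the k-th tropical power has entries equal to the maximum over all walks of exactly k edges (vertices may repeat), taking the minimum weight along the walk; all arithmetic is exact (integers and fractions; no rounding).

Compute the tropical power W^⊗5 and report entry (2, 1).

W^⊗2:
  [36, 19, 19, 52]
  [73, 36, 41, 44]
  [29, 48, 29, 29]
  [44, 52, 41, 44]
W^⊗3:
  [52, 36, 41, 44]
  [44, 52, 41, 44]
  [36, 29, 29, 48]
  [44, 44, 41, 52]
W^⊗4:
  [44, 52, 41, 44]
  [44, 44, 41, 52]
  [48, 36, 41, 44]
  [52, 44, 41, 44]
W^⊗5:
  [44, 44, 41, 52]
  [52, 44, 41, 44]
  [44, 48, 41, 44]
  [44, 52, 41, 44]
Key observation: the optimum is the walk 2->0->1->3->0->1, with weight 48 min 52 min 73 min 92 min 52 = 48.
Optimal value attained by: walk 2->0->1->3->0->1.
Answer: (W^⊗5)[2][1] = 48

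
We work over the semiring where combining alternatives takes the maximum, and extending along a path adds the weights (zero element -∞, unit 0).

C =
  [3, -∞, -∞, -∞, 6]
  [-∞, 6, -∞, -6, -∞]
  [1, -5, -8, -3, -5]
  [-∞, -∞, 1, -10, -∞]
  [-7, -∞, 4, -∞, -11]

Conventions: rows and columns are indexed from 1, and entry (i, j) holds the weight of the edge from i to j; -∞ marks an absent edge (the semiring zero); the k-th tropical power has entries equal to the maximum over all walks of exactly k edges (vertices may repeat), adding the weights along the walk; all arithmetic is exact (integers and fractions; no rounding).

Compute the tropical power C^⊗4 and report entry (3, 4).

C^⊗2:
  [6, -∞, 10, -∞, 9]
  [-∞, 12, -5, 0, -∞]
  [4, 1, -1, -11, 7]
  [2, -4, -7, -2, -4]
  [5, -1, -4, 1, -1]
C^⊗3:
  [11, 5, 13, 7, 12]
  [-4, 18, 1, 6, -10]
  [7, 7, 11, -4, 10]
  [5, 2, 0, -10, 8]
  [8, 5, 3, -7, 11]
C^⊗4:
  [14, 11, 16, 10, 17]
  [2, 24, 7, 12, 2]
  [12, 13, 14, 8, 13]
  [8, 8, 12, -3, 11]
  [11, 11, 15, 0, 14]
Key observation: the optimum is the walk 3->1->5->3->4, with weight 1 + 6 + 4 + (-3) = 8.
Optimal value attained by: walk 3->1->5->3->4.
Answer: (C^⊗4)[3][4] = 8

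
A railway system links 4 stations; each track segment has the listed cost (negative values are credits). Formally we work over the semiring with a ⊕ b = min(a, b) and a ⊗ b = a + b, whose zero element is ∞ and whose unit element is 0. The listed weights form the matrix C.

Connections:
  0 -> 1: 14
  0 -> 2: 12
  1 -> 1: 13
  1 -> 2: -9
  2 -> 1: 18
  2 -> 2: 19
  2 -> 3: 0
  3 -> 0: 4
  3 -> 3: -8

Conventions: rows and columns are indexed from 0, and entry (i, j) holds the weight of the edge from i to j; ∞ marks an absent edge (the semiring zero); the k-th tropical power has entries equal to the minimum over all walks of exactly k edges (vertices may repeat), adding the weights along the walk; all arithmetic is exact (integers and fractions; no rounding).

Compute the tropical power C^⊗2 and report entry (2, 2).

C^⊗2:
  [∞, 27, 5, 12]
  [∞, 9, 4, -9]
  [4, 31, 9, -8]
  [-4, 18, 16, -16]
Key observation: the optimum is the walk 2->1->2, with weight 18 + (-9) = 9.
Optimal value attained by: walk 2->1->2.
Answer: (C^⊗2)[2][2] = 9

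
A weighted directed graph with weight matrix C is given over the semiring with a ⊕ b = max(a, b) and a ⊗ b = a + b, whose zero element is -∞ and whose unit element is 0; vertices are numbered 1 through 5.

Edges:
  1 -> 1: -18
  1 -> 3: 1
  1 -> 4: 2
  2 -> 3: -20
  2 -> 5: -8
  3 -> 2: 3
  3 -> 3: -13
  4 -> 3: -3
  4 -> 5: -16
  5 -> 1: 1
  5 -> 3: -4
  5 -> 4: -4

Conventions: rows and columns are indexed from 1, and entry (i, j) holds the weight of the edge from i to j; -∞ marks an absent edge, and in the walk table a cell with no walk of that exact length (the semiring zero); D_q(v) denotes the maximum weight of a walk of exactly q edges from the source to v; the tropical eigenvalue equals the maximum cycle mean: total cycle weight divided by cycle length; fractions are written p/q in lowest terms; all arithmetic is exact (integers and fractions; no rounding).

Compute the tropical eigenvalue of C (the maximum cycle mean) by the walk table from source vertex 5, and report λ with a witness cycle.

q=0: [-∞, -∞, -∞, -∞, 0]
q=1: [1, -∞, -4, -4, -∞]
q=2: [-17, -1, 2, 3, -20]
q=3: [-19, 5, 0, -15, -9]
q=4: [-8, 3, -13, -13, -3]
q=5: [-2, -10, -7, -6, -5]
Optimal cycle mean attained by: cycle 1->3->2->5->1, total 1 + 3 + (-8) + 1, length 4.
Answer: λ = -3/4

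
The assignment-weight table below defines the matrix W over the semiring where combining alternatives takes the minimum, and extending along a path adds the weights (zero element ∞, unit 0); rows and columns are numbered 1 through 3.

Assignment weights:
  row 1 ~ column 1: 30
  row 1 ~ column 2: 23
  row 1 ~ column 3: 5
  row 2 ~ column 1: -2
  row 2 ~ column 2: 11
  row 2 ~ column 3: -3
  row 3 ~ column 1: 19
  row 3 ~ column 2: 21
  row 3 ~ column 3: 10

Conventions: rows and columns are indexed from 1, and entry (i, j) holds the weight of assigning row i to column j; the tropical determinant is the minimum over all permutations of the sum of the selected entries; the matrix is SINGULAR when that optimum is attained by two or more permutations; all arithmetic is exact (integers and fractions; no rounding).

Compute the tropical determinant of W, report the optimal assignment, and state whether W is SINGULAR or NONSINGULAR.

σ = (1, 2, 3): 30 + 11 + 10 = 51
σ = (1, 3, 2): 30 + (-3) + 21 = 48
σ = (2, 1, 3): 23 + (-2) + 10 = 31
σ = (2, 3, 1): 23 + (-3) + 19 = 39
σ = (3, 1, 2): 5 + (-2) + 21 = 24
σ = (3, 2, 1): 5 + 11 + 19 = 35
Optimal value attained by: σ = (3, 1, 2).
Answer: det⊕(W) = 24; verdict: NONSINGULAR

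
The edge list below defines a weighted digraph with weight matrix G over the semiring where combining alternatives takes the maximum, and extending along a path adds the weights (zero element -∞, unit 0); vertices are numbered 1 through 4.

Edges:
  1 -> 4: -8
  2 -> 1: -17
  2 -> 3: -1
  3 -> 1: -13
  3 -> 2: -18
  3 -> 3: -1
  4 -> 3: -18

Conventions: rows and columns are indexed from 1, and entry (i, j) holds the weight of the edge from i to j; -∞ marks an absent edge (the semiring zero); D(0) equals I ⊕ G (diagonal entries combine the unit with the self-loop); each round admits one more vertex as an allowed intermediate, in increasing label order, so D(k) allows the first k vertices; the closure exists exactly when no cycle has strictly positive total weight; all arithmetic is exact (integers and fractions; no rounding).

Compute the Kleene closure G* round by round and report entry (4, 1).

D(0):
  [0, -∞, -∞, -8]
  [-17, 0, -1, -∞]
  [-13, -18, 0, -∞]
  [-∞, -∞, -18, 0]
D(1):
  [0, -∞, -∞, -8]
  [-17, 0, -1, -25]
  [-13, -18, 0, -21]
  [-∞, -∞, -18, 0]
D(2):
  [0, -∞, -∞, -8]
  [-17, 0, -1, -25]
  [-13, -18, 0, -21]
  [-∞, -∞, -18, 0]
D(3):
  [0, -∞, -∞, -8]
  [-14, 0, -1, -22]
  [-13, -18, 0, -21]
  [-31, -36, -18, 0]
D(4):
  [0, -44, -26, -8]
  [-14, 0, -1, -22]
  [-13, -18, 0, -21]
  [-31, -36, -18, 0]
Answer: G*[4][1] = -31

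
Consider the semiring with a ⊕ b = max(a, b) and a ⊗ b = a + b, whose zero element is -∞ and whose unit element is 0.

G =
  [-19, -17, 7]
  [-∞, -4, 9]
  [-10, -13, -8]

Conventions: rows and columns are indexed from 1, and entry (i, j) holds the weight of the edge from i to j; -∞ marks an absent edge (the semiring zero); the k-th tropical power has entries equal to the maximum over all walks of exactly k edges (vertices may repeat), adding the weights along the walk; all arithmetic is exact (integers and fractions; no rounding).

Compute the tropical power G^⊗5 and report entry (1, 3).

G^⊗2:
  [-3, -6, -1]
  [-1, -4, 5]
  [-18, -17, -3]
G^⊗3:
  [-11, -10, 4]
  [-5, -8, 6]
  [-13, -16, -8]
G^⊗4:
  [-6, -9, -1]
  [-4, -7, 2]
  [-18, -20, -6]
G^⊗5:
  [-11, -13, 1]
  [-8, -11, 3]
  [-16, -19, -11]
Key observation: the optimum is the walk 1->3->1->3->1->3, with weight 7 + (-10) + 7 + (-10) + 7 = 1.
Optimal value attained by: walk 1->3->1->3->1->3.
Answer: (G^⊗5)[1][3] = 1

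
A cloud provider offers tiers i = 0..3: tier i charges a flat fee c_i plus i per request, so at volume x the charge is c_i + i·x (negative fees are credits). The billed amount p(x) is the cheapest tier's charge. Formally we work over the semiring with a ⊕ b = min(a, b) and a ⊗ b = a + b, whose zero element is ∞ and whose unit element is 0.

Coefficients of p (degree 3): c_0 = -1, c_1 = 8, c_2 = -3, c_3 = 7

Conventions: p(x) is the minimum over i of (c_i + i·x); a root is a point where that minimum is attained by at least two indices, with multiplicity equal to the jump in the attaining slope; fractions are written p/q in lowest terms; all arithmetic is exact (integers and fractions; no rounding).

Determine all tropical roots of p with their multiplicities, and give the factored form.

hull edge (i=0, c=-1) to (i=2, c=-3): slope -1, span 2
hull edge (i=2, c=-3) to (i=3, c=7): slope 10, span 1
Factored form: p(x) = 7 ⊗ (x ⊕ (-10)) ⊗ (x ⊕ 1) ⊗ (x ⊕ 1)
Answer: roots = -10 (mult 1), 1 (mult 2)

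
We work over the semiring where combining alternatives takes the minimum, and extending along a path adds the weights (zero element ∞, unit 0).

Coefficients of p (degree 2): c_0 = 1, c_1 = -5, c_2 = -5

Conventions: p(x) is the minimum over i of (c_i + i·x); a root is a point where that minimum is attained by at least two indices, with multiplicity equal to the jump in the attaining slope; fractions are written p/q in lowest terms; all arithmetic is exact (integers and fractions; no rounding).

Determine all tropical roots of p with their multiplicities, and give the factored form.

hull edge (i=0, c=1) to (i=1, c=-5): slope -6, span 1
hull edge (i=1, c=-5) to (i=2, c=-5): slope 0, span 1
Factored form: p(x) = -5 ⊗ (x ⊕ 0) ⊗ (x ⊕ 6)
Answer: roots = 0 (mult 1), 6 (mult 1)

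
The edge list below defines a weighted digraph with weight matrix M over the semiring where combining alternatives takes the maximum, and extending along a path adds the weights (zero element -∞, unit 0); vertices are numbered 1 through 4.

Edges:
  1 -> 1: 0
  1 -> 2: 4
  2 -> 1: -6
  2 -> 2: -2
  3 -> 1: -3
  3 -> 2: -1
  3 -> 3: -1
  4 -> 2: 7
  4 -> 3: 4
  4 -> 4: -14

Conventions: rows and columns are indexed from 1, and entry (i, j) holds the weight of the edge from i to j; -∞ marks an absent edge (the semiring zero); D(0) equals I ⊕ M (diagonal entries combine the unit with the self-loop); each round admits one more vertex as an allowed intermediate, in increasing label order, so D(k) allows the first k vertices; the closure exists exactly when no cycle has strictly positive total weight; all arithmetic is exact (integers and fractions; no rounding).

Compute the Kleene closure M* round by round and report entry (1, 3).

D(0):
  [0, 4, -∞, -∞]
  [-6, 0, -∞, -∞]
  [-3, -1, 0, -∞]
  [-∞, 7, 4, 0]
D(1):
  [0, 4, -∞, -∞]
  [-6, 0, -∞, -∞]
  [-3, 1, 0, -∞]
  [-∞, 7, 4, 0]
D(2):
  [0, 4, -∞, -∞]
  [-6, 0, -∞, -∞]
  [-3, 1, 0, -∞]
  [1, 7, 4, 0]
D(3):
  [0, 4, -∞, -∞]
  [-6, 0, -∞, -∞]
  [-3, 1, 0, -∞]
  [1, 7, 4, 0]
D(4):
  [0, 4, -∞, -∞]
  [-6, 0, -∞, -∞]
  [-3, 1, 0, -∞]
  [1, 7, 4, 0]
Answer: M*[1][3] = -∞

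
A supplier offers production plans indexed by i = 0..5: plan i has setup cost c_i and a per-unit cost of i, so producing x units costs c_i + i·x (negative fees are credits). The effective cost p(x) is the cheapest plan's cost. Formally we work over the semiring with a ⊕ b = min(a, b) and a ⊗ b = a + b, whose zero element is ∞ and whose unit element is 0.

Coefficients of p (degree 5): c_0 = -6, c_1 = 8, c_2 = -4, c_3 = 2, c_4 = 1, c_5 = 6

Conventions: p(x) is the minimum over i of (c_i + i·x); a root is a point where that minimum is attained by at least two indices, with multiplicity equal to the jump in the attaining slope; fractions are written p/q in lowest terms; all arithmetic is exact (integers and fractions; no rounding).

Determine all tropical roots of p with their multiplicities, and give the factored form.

hull edge (i=0, c=-6) to (i=2, c=-4): slope 1, span 2
hull edge (i=2, c=-4) to (i=4, c=1): slope 5/2, span 2
hull edge (i=4, c=1) to (i=5, c=6): slope 5, span 1
Factored form: p(x) = 6 ⊗ (x ⊕ (-5)) ⊗ (x ⊕ (-5/2)) ⊗ (x ⊕ (-5/2)) ⊗ (x ⊕ (-1)) ⊗ (x ⊕ (-1))
Answer: roots = -5 (mult 1), -5/2 (mult 2), -1 (mult 2)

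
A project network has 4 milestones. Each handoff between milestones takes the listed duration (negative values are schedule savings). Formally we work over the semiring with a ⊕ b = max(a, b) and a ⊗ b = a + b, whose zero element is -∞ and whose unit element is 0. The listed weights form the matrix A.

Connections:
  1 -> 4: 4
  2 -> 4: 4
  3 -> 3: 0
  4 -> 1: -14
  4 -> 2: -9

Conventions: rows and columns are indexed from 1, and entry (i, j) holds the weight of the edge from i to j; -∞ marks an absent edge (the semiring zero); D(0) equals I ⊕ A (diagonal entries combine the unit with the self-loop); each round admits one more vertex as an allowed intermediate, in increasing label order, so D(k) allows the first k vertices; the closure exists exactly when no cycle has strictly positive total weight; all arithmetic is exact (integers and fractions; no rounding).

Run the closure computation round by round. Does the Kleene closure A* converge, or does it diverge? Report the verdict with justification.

D(0):
  [0, -∞, -∞, 4]
  [-∞, 0, -∞, 4]
  [-∞, -∞, 0, -∞]
  [-14, -9, -∞, 0]
D(1):
  [0, -∞, -∞, 4]
  [-∞, 0, -∞, 4]
  [-∞, -∞, 0, -∞]
  [-14, -9, -∞, 0]
D(2):
  [0, -∞, -∞, 4]
  [-∞, 0, -∞, 4]
  [-∞, -∞, 0, -∞]
  [-14, -9, -∞, 0]
D(3):
  [0, -∞, -∞, 4]
  [-∞, 0, -∞, 4]
  [-∞, -∞, 0, -∞]
  [-14, -9, -∞, 0]
D(4):
  [0, -5, -∞, 4]
  [-10, 0, -∞, 4]
  [-∞, -∞, 0, -∞]
  [-14, -9, -∞, 0]
Key observation: every diagonal entry stays at the unit through all rounds, so no improving cycle exists.
Answer: CONVERGES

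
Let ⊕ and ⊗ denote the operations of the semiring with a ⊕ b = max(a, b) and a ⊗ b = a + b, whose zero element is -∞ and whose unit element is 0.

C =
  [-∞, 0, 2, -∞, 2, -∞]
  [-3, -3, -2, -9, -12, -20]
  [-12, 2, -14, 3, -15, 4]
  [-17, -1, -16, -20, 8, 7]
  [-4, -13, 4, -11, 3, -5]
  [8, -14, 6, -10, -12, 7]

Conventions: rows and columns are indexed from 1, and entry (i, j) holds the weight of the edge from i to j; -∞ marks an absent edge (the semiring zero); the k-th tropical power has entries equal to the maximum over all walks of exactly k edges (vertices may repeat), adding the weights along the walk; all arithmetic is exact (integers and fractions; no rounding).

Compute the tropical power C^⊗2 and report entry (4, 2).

C^⊗2:
  [-2, 4, 6, 5, 5, 6]
  [-6, 0, -1, 1, -1, 2]
  [12, 2, 10, -6, 11, 11]
  [15, -4, 13, -3, 11, 14]
  [3, 6, 7, 7, 6, 8]
  [15, 8, 13, 9, 10, 14]
Key observation: the optimum is the walk 4->2->2, with weight (-1) + (-3) = -4.
Optimal value attained by: walk 4->2->2.
Answer: (C^⊗2)[4][2] = -4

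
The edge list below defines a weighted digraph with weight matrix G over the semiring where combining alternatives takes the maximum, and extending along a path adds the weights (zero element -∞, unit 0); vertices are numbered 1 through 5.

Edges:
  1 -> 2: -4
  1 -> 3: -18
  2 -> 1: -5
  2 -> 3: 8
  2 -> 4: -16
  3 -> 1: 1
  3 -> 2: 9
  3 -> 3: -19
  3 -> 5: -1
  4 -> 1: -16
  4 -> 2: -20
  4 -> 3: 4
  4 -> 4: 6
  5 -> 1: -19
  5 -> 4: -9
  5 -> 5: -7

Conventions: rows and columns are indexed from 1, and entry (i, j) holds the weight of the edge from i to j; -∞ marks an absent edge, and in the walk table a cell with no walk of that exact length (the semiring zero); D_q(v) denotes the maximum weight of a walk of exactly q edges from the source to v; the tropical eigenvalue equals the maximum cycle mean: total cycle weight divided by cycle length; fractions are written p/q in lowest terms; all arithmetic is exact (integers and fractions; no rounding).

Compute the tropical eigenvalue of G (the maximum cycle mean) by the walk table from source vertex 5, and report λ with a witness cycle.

q=0: [-∞, -∞, -∞, -∞, 0]
q=1: [-19, -∞, -∞, -9, -7]
q=2: [-25, -23, -5, -3, -14]
q=3: [-4, 4, 1, 3, -6]
q=4: [2, 10, 12, 9, 0]
q=5: [13, 21, 18, 15, 11]
Optimal cycle mean attained by: cycle 2->3->2, total 8 + 9, length 2.
Answer: λ = 17/2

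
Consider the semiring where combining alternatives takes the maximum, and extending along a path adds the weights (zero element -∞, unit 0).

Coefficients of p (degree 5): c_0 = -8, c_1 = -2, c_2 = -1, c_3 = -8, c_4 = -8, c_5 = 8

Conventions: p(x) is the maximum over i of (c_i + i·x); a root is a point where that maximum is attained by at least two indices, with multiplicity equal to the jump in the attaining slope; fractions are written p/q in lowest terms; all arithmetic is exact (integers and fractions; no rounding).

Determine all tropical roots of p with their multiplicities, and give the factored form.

hull edge (i=0, c=-8) to (i=1, c=-2): slope 6, span 1
hull edge (i=1, c=-2) to (i=5, c=8): slope 5/2, span 4
Factored form: p(x) = 8 ⊗ (x ⊕ (-6)) ⊗ (x ⊕ (-5/2)) ⊗ (x ⊕ (-5/2)) ⊗ (x ⊕ (-5/2)) ⊗ (x ⊕ (-5/2))
Answer: roots = -6 (mult 1), -5/2 (mult 4)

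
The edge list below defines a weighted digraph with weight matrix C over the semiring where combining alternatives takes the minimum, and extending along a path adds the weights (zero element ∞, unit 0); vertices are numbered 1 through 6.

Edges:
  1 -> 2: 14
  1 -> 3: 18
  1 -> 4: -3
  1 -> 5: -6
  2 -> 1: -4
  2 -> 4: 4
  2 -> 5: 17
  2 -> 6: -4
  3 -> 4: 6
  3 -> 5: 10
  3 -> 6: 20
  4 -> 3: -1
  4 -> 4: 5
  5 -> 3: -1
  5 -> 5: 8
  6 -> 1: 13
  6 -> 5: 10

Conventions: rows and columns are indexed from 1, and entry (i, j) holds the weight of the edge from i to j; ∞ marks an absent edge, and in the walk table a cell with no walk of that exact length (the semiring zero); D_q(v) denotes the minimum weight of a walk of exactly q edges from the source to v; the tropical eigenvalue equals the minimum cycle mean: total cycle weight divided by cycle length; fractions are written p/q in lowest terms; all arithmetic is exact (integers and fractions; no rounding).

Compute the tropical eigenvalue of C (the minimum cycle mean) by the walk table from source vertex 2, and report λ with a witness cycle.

q=0: [∞, 0, ∞, ∞, ∞, ∞]
q=1: [-4, ∞, ∞, 4, 17, -4]
q=2: [9, 10, 3, -7, -10, ∞]
q=3: [6, 23, -11, -2, -2, 6]
q=4: [19, 20, -3, -5, -1, 9]
q=5: [16, 33, -6, 0, 7, 16]
q=6: [29, 30, -1, 0, 4, 14]
Optimal cycle mean attained by: cycle 3->4->3, total 6 + (-1), length 2.
Answer: λ = 5/2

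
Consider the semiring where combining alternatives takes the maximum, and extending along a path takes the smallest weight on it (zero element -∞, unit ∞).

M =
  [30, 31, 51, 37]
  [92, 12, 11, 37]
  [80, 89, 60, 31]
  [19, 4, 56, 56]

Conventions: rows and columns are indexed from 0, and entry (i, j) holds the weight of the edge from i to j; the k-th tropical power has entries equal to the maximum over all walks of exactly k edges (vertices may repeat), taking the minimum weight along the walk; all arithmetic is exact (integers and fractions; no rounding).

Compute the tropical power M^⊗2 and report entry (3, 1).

M^⊗2:
  [51, 51, 51, 37]
  [30, 31, 51, 37]
  [89, 60, 60, 37]
  [56, 56, 56, 56]
Key observation: the optimum is the walk 3->2->1, with weight 56 min 89 = 56.
Optimal value attained by: walk 3->2->1.
Answer: (M^⊗2)[3][1] = 56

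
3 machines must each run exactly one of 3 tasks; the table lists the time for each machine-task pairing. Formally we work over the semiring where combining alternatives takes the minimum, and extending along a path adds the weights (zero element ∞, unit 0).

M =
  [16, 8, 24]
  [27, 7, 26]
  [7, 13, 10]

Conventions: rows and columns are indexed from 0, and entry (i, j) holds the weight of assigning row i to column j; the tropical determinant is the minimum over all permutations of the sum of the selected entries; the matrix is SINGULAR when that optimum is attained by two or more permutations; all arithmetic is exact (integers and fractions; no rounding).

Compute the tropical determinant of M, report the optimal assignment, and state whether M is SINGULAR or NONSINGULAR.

σ = (0, 1, 2): 16 + 7 + 10 = 33
σ = (0, 2, 1): 16 + 26 + 13 = 55
σ = (1, 0, 2): 8 + 27 + 10 = 45
σ = (1, 2, 0): 8 + 26 + 7 = 41
σ = (2, 0, 1): 24 + 27 + 13 = 64
σ = (2, 1, 0): 24 + 7 + 7 = 38
Optimal value attained by: σ = (0, 1, 2).
Answer: det⊕(M) = 33; verdict: NONSINGULAR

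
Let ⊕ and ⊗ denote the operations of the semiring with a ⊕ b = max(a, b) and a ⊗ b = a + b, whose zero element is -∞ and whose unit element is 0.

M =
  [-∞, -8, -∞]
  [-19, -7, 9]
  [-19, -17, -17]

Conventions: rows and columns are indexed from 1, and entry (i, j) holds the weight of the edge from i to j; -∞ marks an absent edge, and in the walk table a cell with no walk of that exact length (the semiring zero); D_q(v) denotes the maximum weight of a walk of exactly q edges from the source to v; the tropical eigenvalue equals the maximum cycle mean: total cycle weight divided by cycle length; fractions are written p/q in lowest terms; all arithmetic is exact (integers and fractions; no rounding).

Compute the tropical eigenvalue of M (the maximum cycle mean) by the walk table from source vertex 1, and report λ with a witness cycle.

q=0: [0, -∞, -∞]
q=1: [-∞, -8, -∞]
q=2: [-27, -15, 1]
q=3: [-18, -16, -6]
Optimal cycle mean attained by: cycle 2->3->2, total 9 + (-17), length 2.
Answer: λ = -4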